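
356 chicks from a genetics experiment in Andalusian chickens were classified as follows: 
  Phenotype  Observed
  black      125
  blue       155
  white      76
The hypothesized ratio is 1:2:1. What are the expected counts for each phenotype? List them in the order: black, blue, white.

89, 178, 89

Under the 1:2:1 hypothesis (Σ ratio = 4, N = 356):
  black: 356 × 1/4 = 89
  blue: 356 × 2/4 = 178
  white: 356 × 1/4 = 89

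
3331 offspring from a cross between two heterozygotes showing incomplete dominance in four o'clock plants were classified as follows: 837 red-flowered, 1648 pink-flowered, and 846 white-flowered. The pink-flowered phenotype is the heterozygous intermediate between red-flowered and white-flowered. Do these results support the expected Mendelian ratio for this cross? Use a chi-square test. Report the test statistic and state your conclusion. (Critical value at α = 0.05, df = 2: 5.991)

0.416; consistent

With incomplete dominance, a heterozygote × heterozygote cross gives a 1:2:1 phenotypic ratio.
Expected counts for N = 3331 under a 1:2:1 ratio (total parts = 4):
  red-flowered: 3331 × 1/4 = 832.75
  pink-flowered: 3331 × 2/4 = 1665.5
  white-flowered: 3331 × 1/4 = 832.75
χ² = Σ (O − E)² / E
  red-flowered: (837 − 832.75)² / 832.75 = 0.0217
  pink-flowered: (1648 − 1665.5)² / 1665.5 = 0.1839
  white-flowered: (846 − 832.75)² / 832.75 = 0.2108
χ² = 0.0217 + 0.1839 + 0.2108 = 0.4164 ≈ 0.416
Degrees of freedom = 3 − 1 = 2; critical value at α = 0.05 is 5.991.
Since 0.416 < 5.991, we fail to reject the null hypothesis — the data are consistent with the 1:2:1 ratio.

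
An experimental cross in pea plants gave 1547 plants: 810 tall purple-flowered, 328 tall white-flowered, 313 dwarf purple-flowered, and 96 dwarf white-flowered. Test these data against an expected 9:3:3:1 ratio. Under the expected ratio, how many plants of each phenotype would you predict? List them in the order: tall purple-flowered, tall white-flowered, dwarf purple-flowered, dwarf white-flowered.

870.1875, 290.0625, 290.0625, 96.6875

Expected counts for N = 1547 under a 9:3:3:1 ratio (total parts = 16):
  tall purple-flowered: 1547 × 9/16 = 870.1875
  tall white-flowered: 1547 × 3/16 = 290.0625
  dwarf purple-flowered: 1547 × 3/16 = 290.0625
  dwarf white-flowered: 1547 × 1/16 = 96.6875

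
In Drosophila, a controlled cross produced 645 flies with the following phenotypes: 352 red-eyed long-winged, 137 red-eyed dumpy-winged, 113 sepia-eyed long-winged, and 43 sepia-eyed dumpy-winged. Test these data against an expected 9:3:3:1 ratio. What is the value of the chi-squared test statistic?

3.156

Expected counts for N = 645 under a 9:3:3:1 ratio (total parts = 16):
  red-eyed long-winged: 645 × 9/16 = 362.8125
  red-eyed dumpy-winged: 645 × 3/16 = 120.9375
  sepia-eyed long-winged: 645 × 3/16 = 120.9375
  sepia-eyed dumpy-winged: 645 × 1/16 = 40.3125
χ² = Σ (O − E)² / E
  red-eyed long-winged: (352 − 362.8125)² / 362.8125 = 0.3222
  red-eyed dumpy-winged: (137 − 120.9375)² / 120.9375 = 2.1334
  sepia-eyed long-winged: (113 − 120.9375)² / 120.9375 = 0.5210
  sepia-eyed dumpy-winged: (43 − 40.3125)² / 40.3125 = 0.1792
χ² = 0.3222 + 2.1334 + 0.5210 + 0.1792 = 3.1558 ≈ 3.156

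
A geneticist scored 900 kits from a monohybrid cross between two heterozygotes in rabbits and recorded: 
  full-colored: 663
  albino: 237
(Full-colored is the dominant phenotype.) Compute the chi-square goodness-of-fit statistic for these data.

0.853

For a monohybrid cross between heterozygotes with complete dominance, the expected phenotypic ratio is 3:1.
Total ratio parts = 4. Expected numbers out of 900:
  full-colored: 900 × 3/4 = 675
  albino: 900 × 1/4 = 225
χ² = Σ (O − E)² / E
  full-colored: (663 − 675)² / 675 = 0.2133
  albino: (237 − 225)² / 225 = 0.6400
χ² = 0.2133 + 0.6400 = 0.8533 ≈ 0.853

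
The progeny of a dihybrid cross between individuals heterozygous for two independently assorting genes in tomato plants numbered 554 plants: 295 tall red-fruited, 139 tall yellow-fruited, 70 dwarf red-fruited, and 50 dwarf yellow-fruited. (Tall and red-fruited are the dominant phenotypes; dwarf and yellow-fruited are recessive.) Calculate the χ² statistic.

30.639

A dihybrid F₂ with independent assortment and complete dominance at both loci gives a 9:3:3:1 phenotypic ratio.
The 9:3:3:1 ratio has 16 parts, so with N = 554 the expected counts are:
  tall red-fruited: 554 × 9/16 = 311.625
  tall yellow-fruited: 554 × 3/16 = 103.875
  dwarf red-fruited: 554 × 3/16 = 103.875
  dwarf yellow-fruited: 554 × 1/16 = 34.625
χ² = Σ (O − E)² / E
  tall red-fruited: (295 − 311.625)² / 311.625 = 0.8869
  tall yellow-fruited: (139 − 103.875)² / 103.875 = 11.8774
  dwarf red-fruited: (70 − 103.875)² / 103.875 = 11.0471
  dwarf yellow-fruited: (50 − 34.625)² / 34.625 = 6.8272
χ² = 0.8869 + 11.8774 + 11.0471 + 6.8272 = 30.6386 ≈ 30.639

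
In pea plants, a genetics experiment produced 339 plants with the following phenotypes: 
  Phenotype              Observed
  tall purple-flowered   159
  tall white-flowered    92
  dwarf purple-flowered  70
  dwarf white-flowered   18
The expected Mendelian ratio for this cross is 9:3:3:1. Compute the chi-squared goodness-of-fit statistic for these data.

Expected counts for N = 339 under a 9:3:3:1 ratio (total parts = 16):
  tall purple-flowered: 339 × 9/16 = 190.6875
  tall white-flowered: 339 × 3/16 = 63.5625
  dwarf purple-flowered: 339 × 3/16 = 63.5625
  dwarf white-flowered: 339 × 1/16 = 21.1875
χ² = Σ (O − E)² / E
  tall purple-flowered: (159 − 190.6875)² / 190.6875 = 5.2657
  tall white-flowered: (92 − 63.5625)² / 63.5625 = 12.7228
  dwarf purple-flowered: (70 − 63.5625)² / 63.5625 = 0.6520
  dwarf white-flowered: (18 − 21.1875)² / 21.1875 = 0.4795
χ² = 5.2657 + 12.7228 + 0.6520 + 0.4795 = 19.120

19.120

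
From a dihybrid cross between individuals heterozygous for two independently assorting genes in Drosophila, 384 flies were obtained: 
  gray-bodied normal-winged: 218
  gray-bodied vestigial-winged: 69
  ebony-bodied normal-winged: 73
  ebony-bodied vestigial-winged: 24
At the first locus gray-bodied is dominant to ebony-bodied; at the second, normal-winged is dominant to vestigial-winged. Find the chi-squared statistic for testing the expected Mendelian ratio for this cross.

A dihybrid F₂ with independent assortment and complete dominance at both loci gives a 9:3:3:1 phenotypic ratio.
Expected counts for N = 384 under a 9:3:3:1 ratio (total parts = 16):
  gray-bodied normal-winged: 384 × 9/16 = 216
  gray-bodied vestigial-winged: 384 × 3/16 = 72
  ebony-bodied normal-winged: 384 × 3/16 = 72
  ebony-bodied vestigial-winged: 384 × 1/16 = 24
χ² = Σ (O − E)² / E
  gray-bodied normal-winged: (218 − 216)² / 216 = 0.0185
  gray-bodied vestigial-winged: (69 − 72)² / 72 = 0.1250
  ebony-bodied normal-winged: (73 − 72)² / 72 = 0.0139
  ebony-bodied vestigial-winged: (24 − 24)² / 24 = 0.0000
χ² = 0.0185 + 0.1250 + 0.0139 + 0.0000 = 0.1574 ≈ 0.157

0.157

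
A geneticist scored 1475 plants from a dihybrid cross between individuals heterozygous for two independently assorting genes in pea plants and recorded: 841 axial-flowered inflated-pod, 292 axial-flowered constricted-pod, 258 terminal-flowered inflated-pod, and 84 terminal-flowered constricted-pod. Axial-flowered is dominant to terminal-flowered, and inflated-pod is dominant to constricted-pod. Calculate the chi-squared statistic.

2.989

A dihybrid F₂ with independent assortment and complete dominance at both loci gives a 9:3:3:1 phenotypic ratio.
Under the 9:3:3:1 hypothesis (Σ ratio = 16, N = 1475):
  axial-flowered inflated-pod: 1475 × 9/16 = 829.6875
  axial-flowered constricted-pod: 1475 × 3/16 = 276.5625
  terminal-flowered inflated-pod: 1475 × 3/16 = 276.5625
  terminal-flowered constricted-pod: 1475 × 1/16 = 92.1875
χ² = Σ (O − E)² / E
  axial-flowered inflated-pod: (841 − 829.6875)² / 829.6875 = 0.1542
  axial-flowered constricted-pod: (292 − 276.5625)² / 276.5625 = 0.8617
  terminal-flowered inflated-pod: (258 − 276.5625)² / 276.5625 = 1.2459
  terminal-flowered constricted-pod: (84 − 92.1875)² / 92.1875 = 0.7272
χ² = 0.1542 + 0.8617 + 1.2459 + 0.7272 = 2.989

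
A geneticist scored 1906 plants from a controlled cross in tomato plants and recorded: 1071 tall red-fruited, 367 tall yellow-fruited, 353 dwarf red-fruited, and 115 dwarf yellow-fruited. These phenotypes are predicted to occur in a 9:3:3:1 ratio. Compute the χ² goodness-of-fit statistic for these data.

Total ratio parts = 16. Expected numbers out of 1906:
  tall red-fruited: 1906 × 9/16 = 1072.125
  tall yellow-fruited: 1906 × 3/16 = 357.375
  dwarf red-fruited: 1906 × 3/16 = 357.375
  dwarf yellow-fruited: 1906 × 1/16 = 119.125
χ² = Σ (O − E)² / E
  tall red-fruited: (1071 − 1072.125)² / 1072.125 = 0.0012
  tall yellow-fruited: (367 − 357.375)² / 357.375 = 0.2592
  dwarf red-fruited: (353 − 357.375)² / 357.375 = 0.0536
  dwarf yellow-fruited: (115 − 119.125)² / 119.125 = 0.1428
χ² = 0.0012 + 0.2592 + 0.0536 + 0.1428 = 0.4568 ≈ 0.457

0.457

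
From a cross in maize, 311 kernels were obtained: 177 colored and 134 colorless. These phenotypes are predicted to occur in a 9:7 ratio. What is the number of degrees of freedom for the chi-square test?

1

A goodness-of-fit test with 2 phenotype classes has df = 2 − 1 = 1.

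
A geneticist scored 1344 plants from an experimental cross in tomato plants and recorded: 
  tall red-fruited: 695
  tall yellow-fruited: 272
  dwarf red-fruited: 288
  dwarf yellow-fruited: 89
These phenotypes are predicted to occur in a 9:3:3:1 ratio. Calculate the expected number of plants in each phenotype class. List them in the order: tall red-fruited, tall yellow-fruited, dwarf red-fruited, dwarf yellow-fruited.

756, 252, 252, 84

The 9:3:3:1 ratio has 16 parts, so with N = 1344 the expected counts are:
  tall red-fruited: 1344 × 9/16 = 756
  tall yellow-fruited: 1344 × 3/16 = 252
  dwarf red-fruited: 1344 × 3/16 = 252
  dwarf yellow-fruited: 1344 × 1/16 = 84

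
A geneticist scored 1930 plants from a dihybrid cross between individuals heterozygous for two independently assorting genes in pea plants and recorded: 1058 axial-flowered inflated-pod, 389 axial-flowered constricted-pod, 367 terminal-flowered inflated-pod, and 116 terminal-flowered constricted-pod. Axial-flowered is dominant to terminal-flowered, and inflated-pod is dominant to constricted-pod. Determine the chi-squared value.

A dihybrid F₂ with independent assortment and complete dominance at both loci gives a 9:3:3:1 phenotypic ratio.
The 9:3:3:1 ratio has 16 parts, so with N = 1930 the expected counts are:
  axial-flowered inflated-pod: 1930 × 9/16 = 1085.625
  axial-flowered constricted-pod: 1930 × 3/16 = 361.875
  terminal-flowered inflated-pod: 1930 × 3/16 = 361.875
  terminal-flowered constricted-pod: 1930 × 1/16 = 120.625
χ² = Σ (O − E)² / E
  axial-flowered inflated-pod: (1058 − 1085.625)² / 1085.625 = 0.7030
  axial-flowered constricted-pod: (389 − 361.875)² / 361.875 = 2.0332
  terminal-flowered inflated-pod: (367 − 361.875)² / 361.875 = 0.0726
  terminal-flowered constricted-pod: (116 − 120.625)² / 120.625 = 0.1773
χ² = 0.7030 + 2.0332 + 0.0726 + 0.1773 = 2.9861 ≈ 2.986

2.986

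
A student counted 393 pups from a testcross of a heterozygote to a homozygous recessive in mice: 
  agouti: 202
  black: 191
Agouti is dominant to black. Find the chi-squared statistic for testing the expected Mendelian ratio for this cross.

0.308

A testcross of a heterozygote (Aa × aa) gives a 1:1 phenotypic ratio.
Total ratio parts = 2. Expected numbers out of 393:
  agouti: 393 × 1/2 = 196.5
  black: 393 × 1/2 = 196.5
χ² = Σ (O − E)² / E
  agouti: (202 − 196.5)² / 196.5 = 0.1539
  black: (191 − 196.5)² / 196.5 = 0.1539
χ² = 0.1539 + 0.1539 = 0.3078 ≈ 0.308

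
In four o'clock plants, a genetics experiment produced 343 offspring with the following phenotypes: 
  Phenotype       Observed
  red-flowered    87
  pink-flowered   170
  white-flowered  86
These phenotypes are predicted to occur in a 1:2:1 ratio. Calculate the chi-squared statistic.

0.032

Total ratio parts = 4. Expected numbers out of 343:
  red-flowered: 343 × 1/4 = 85.75
  pink-flowered: 343 × 2/4 = 171.5
  white-flowered: 343 × 1/4 = 85.75
χ² = Σ (O − E)² / E
  red-flowered: (87 − 85.75)² / 85.75 = 0.0182
  pink-flowered: (170 − 171.5)² / 171.5 = 0.0131
  white-flowered: (86 − 85.75)² / 85.75 = 0.0007
χ² = 0.0182 + 0.0131 + 0.0007 = 0.032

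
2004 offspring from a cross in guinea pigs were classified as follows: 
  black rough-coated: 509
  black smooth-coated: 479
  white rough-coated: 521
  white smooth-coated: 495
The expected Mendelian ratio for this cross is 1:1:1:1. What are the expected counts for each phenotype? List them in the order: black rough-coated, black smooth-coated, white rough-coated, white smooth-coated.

501, 501, 501, 501

Total ratio parts = 4. Expected numbers out of 2004:
  black rough-coated: 2004 × 1/4 = 501
  black smooth-coated: 2004 × 1/4 = 501
  white rough-coated: 2004 × 1/4 = 501
  white smooth-coated: 2004 × 1/4 = 501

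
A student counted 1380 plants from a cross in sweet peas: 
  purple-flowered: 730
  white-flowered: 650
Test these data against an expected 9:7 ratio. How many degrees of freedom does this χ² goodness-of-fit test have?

A goodness-of-fit test with 2 phenotype classes has df = 2 − 1 = 1.

1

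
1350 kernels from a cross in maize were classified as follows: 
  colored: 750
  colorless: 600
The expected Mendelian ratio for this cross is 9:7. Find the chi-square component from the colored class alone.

0.116

Total ratio parts = 16. Expected numbers out of 1350:
  colored: 1350 × 9/16 = 759.375
  colorless: 1350 × 7/16 = 590.625
Contribution of colored: (750 − 759.375)² / 759.375 = 0.1157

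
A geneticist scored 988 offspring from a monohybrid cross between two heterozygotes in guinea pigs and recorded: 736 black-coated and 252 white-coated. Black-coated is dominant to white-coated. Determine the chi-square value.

0.135

For a monohybrid cross between heterozygotes with complete dominance, the expected phenotypic ratio is 3:1.
Total ratio parts = 4. Expected numbers out of 988:
  black-coated: 988 × 3/4 = 741
  white-coated: 988 × 1/4 = 247
χ² = Σ (O − E)² / E
  black-coated: (736 − 741)² / 741 = 0.0337
  white-coated: (252 − 247)² / 247 = 0.1012
χ² = 0.0337 + 0.1012 = 0.1349 ≈ 0.135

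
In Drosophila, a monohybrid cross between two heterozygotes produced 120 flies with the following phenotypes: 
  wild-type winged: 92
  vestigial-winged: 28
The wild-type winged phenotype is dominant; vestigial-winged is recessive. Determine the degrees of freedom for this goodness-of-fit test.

For a monohybrid cross between heterozygotes with complete dominance, the expected phenotypic ratio is 3:1.
A goodness-of-fit test with 2 phenotype classes has df = 2 − 1 = 1.

1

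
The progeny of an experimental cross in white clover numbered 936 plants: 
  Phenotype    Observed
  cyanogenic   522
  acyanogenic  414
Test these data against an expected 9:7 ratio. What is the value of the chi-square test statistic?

0.088

Under the 9:7 hypothesis (Σ ratio = 16, N = 936):
  cyanogenic: 936 × 9/16 = 526.5
  acyanogenic: 936 × 7/16 = 409.5
χ² = Σ (O − E)² / E
  cyanogenic: (522 − 526.5)² / 526.5 = 0.0385
  acyanogenic: (414 − 409.5)² / 409.5 = 0.0495
χ² = 0.0385 + 0.0495 = 0.088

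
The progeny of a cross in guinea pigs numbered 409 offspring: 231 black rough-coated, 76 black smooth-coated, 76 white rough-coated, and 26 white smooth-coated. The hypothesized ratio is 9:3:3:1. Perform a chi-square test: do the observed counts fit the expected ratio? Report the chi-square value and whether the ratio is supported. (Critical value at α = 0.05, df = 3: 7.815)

Under the 9:3:3:1 hypothesis (Σ ratio = 16, N = 409):
  black rough-coated: 409 × 9/16 = 230.0625
  black smooth-coated: 409 × 3/16 = 76.6875
  white rough-coated: 409 × 3/16 = 76.6875
  white smooth-coated: 409 × 1/16 = 25.5625
χ² = Σ (O − E)² / E
  black rough-coated: (231 − 230.0625)² / 230.0625 = 0.0038
  black smooth-coated: (76 − 76.6875)² / 76.6875 = 0.0062
  white rough-coated: (76 − 76.6875)² / 76.6875 = 0.0062
  white smooth-coated: (26 − 25.5625)² / 25.5625 = 0.0075
χ² = 0.0038 + 0.0062 + 0.0062 + 0.0075 = 0.0237 ≈ 0.024
Degrees of freedom = 4 − 1 = 3; critical value at α = 0.05 is 7.815.
Since 0.024 < 7.815, we fail to reject the null hypothesis — the data are consistent with the 9:3:3:1 ratio.

0.024; consistent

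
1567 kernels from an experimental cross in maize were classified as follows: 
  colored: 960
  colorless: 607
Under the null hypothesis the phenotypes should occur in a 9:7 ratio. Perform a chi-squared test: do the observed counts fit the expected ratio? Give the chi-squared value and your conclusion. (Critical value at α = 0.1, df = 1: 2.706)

Under the 9:7 hypothesis (Σ ratio = 16, N = 1567):
  colored: 1567 × 9/16 = 881.4375
  colorless: 1567 × 7/16 = 685.5625
χ² = Σ (O − E)² / E
  colored: (960 − 881.4375)² / 881.4375 = 7.0023
  colorless: (607 − 685.5625)² / 685.5625 = 9.0029
χ² = 7.0023 + 9.0029 = 16.0052 ≈ 16.005
Degrees of freedom = 2 − 1 = 1; critical value at α = 0.1 is 2.706.
Since 16.005 > 2.706, we reject the null hypothesis — the data do not fit the 9:7 ratio.

16.005; not consistent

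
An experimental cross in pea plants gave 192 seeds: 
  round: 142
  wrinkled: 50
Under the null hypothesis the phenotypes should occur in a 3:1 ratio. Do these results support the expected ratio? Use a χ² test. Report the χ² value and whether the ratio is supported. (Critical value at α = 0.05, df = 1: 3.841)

Under the 3:1 hypothesis (Σ ratio = 4, N = 192):
  round: 192 × 3/4 = 144
  wrinkled: 192 × 1/4 = 48
χ² = Σ (O − E)² / E
  round: (142 − 144)² / 144 = 0.0278
  wrinkled: (50 − 48)² / 48 = 0.0833
χ² = 0.0278 + 0.0833 = 0.1111 ≈ 0.111
Degrees of freedom = 2 − 1 = 1; critical value at α = 0.05 is 3.841.
Since 0.111 < 3.841, we fail to reject the null hypothesis — the data are consistent with the 3:1 ratio.

0.111; consistent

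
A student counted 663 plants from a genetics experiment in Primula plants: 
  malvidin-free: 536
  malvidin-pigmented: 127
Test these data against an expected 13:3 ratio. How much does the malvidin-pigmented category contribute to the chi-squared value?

0.058

Total ratio parts = 16. Expected numbers out of 663:
  malvidin-free: 663 × 13/16 = 538.6875
  malvidin-pigmented: 663 × 3/16 = 124.3125
Contribution of malvidin-pigmented: (127 − 124.3125)² / 124.3125 = 0.0581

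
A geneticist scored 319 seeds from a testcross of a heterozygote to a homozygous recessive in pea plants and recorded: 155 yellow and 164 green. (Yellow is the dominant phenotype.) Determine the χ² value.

0.254

A testcross of a heterozygote (Aa × aa) gives a 1:1 phenotypic ratio.
Expected counts for N = 319 under a 1:1 ratio (total parts = 2):
  yellow: 319 × 1/2 = 159.5
  green: 319 × 1/2 = 159.5
χ² = Σ (O − E)² / E
  yellow: (155 − 159.5)² / 159.5 = 0.1270
  green: (164 − 159.5)² / 159.5 = 0.1270
χ² = 0.1270 + 0.1270 = 0.254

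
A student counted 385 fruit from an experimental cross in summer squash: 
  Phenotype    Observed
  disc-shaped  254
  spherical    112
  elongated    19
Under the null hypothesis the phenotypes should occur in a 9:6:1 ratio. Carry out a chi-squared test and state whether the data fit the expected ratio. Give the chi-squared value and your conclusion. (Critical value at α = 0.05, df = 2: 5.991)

14.797; not consistent

Total ratio parts = 16. Expected numbers out of 385:
  disc-shaped: 385 × 9/16 = 216.5625
  spherical: 385 × 6/16 = 144.375
  elongated: 385 × 1/16 = 24.0625
χ² = Σ (O − E)² / E
  disc-shaped: (254 − 216.5625)² / 216.5625 = 6.4719
  spherical: (112 − 144.375)² / 144.375 = 7.2598
  elongated: (19 − 24.0625)² / 24.0625 = 1.0651
χ² = 6.4719 + 7.2598 + 1.0651 = 14.7968 ≈ 14.797
Degrees of freedom = 3 − 1 = 2; critical value at α = 0.05 is 5.991.
Since 14.797 > 5.991, we reject the null hypothesis — the data do not fit the 9:6:1 ratio.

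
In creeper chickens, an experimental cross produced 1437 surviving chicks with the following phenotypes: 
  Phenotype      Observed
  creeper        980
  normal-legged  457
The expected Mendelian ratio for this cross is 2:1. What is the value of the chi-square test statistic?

Expected counts for N = 1437 under a 2:1 ratio (total parts = 3):
  creeper: 1437 × 2/3 = 958
  normal-legged: 1437 × 1/3 = 479
χ² = Σ (O − E)² / E
  creeper: (980 − 958)² / 958 = 0.5052
  normal-legged: (457 − 479)² / 479 = 1.0104
χ² = 0.5052 + 1.0104 = 1.5156 ≈ 1.516

1.516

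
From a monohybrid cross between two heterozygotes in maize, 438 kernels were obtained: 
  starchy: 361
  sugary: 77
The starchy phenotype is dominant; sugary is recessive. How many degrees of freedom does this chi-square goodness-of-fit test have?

1

For a monohybrid cross between heterozygotes with complete dominance, the expected phenotypic ratio is 3:1.
A goodness-of-fit test with 2 phenotype classes has df = 2 − 1 = 1.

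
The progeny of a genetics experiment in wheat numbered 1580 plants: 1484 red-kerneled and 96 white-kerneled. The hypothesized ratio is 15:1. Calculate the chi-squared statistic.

0.082

Expected counts for N = 1580 under a 15:1 ratio (total parts = 16):
  red-kerneled: 1580 × 15/16 = 1481.25
  white-kerneled: 1580 × 1/16 = 98.75
χ² = Σ (O − E)² / E
  red-kerneled: (1484 − 1481.25)² / 1481.25 = 0.0051
  white-kerneled: (96 − 98.75)² / 98.75 = 0.0766
χ² = 0.0051 + 0.0766 = 0.0817 ≈ 0.082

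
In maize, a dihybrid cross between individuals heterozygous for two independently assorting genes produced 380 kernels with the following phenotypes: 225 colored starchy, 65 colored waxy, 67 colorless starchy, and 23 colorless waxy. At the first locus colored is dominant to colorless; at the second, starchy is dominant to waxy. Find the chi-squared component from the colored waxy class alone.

A dihybrid F₂ with independent assortment and complete dominance at both loci gives a 9:3:3:1 phenotypic ratio.
Under the 9:3:3:1 hypothesis (Σ ratio = 16, N = 380):
  colored starchy: 380 × 9/16 = 213.75
  colored waxy: 380 × 3/16 = 71.25
  colorless starchy: 380 × 3/16 = 71.25
  colorless waxy: 380 × 1/16 = 23.75
Contribution of colored waxy: (65 − 71.25)² / 71.25 = 0.5482

0.548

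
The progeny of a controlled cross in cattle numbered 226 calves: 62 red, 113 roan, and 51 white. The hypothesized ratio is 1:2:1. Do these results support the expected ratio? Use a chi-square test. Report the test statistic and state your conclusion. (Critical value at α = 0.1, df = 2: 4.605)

1.071; consistent

The 1:2:1 ratio has 4 parts, so with N = 226 the expected counts are:
  red: 226 × 1/4 = 56.5
  roan: 226 × 2/4 = 113
  white: 226 × 1/4 = 56.5
χ² = Σ (O − E)² / E
  red: (62 − 56.5)² / 56.5 = 0.5354
  roan: (113 − 113)² / 113 = 0.0000
  white: (51 − 56.5)² / 56.5 = 0.5354
χ² = 0.5354 + 0.0000 + 0.5354 = 1.0708 ≈ 1.071
Degrees of freedom = 3 − 1 = 2; critical value at α = 0.1 is 4.605.
Since 1.071 < 4.605, we fail to reject the null hypothesis — the data are consistent with the 1:2:1 ratio.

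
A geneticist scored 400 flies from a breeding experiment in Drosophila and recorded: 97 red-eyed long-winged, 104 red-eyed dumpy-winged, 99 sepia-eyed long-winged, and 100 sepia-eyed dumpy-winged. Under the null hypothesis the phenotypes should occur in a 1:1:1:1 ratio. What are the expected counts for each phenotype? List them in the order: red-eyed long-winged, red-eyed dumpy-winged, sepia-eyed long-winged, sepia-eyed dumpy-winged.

Expected counts for N = 400 under a 1:1:1:1 ratio (total parts = 4):
  red-eyed long-winged: 400 × 1/4 = 100
  red-eyed dumpy-winged: 400 × 1/4 = 100
  sepia-eyed long-winged: 400 × 1/4 = 100
  sepia-eyed dumpy-winged: 400 × 1/4 = 100

100, 100, 100, 100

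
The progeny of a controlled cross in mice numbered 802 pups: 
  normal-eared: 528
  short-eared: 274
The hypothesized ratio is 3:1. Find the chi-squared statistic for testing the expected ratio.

Total ratio parts = 4. Expected numbers out of 802:
  normal-eared: 802 × 3/4 = 601.5
  short-eared: 802 × 1/4 = 200.5
χ² = Σ (O − E)² / E
  normal-eared: (528 − 601.5)² / 601.5 = 8.9813
  short-eared: (274 − 200.5)² / 200.5 = 26.9439
χ² = 8.9813 + 26.9439 = 35.9252 ≈ 35.925

35.925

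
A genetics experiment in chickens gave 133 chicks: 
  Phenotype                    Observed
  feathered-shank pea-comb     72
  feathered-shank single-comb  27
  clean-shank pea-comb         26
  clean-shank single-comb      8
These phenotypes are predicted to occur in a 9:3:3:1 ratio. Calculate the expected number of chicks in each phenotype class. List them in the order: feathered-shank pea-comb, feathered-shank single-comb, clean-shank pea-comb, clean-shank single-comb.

74.8125, 24.9375, 24.9375, 8.3125

Under the 9:3:3:1 hypothesis (Σ ratio = 16, N = 133):
  feathered-shank pea-comb: 133 × 9/16 = 74.8125
  feathered-shank single-comb: 133 × 3/16 = 24.9375
  clean-shank pea-comb: 133 × 3/16 = 24.9375
  clean-shank single-comb: 133 × 1/16 = 8.3125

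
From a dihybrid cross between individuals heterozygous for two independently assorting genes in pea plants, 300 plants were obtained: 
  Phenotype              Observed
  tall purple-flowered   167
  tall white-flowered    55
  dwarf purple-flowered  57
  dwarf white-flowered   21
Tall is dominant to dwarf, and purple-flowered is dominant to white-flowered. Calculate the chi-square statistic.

A dihybrid F₂ with independent assortment and complete dominance at both loci gives a 9:3:3:1 phenotypic ratio.
Total ratio parts = 16. Expected numbers out of 300:
  tall purple-flowered: 300 × 9/16 = 168.75
  tall white-flowered: 300 × 3/16 = 56.25
  dwarf purple-flowered: 300 × 3/16 = 56.25
  dwarf white-flowered: 300 × 1/16 = 18.75
χ² = Σ (O − E)² / E
  tall purple-flowered: (167 − 168.75)² / 168.75 = 0.0181
  tall white-flowered: (55 − 56.25)² / 56.25 = 0.0278
  dwarf purple-flowered: (57 − 56.25)² / 56.25 = 0.0100
  dwarf white-flowered: (21 − 18.75)² / 18.75 = 0.2700
χ² = 0.0181 + 0.0278 + 0.0100 + 0.2700 = 0.3259 ≈ 0.326

0.326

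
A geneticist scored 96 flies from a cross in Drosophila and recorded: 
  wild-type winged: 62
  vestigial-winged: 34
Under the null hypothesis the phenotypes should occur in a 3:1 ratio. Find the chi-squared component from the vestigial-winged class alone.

Expected counts for N = 96 under a 3:1 ratio (total parts = 4):
  wild-type winged: 96 × 3/4 = 72
  vestigial-winged: 96 × 1/4 = 24
Contribution of vestigial-winged: (34 − 24)² / 24 = 4.1667

4.167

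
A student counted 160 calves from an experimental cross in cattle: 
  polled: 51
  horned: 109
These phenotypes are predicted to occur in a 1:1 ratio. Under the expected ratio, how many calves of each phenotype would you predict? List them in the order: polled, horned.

80, 80

The 1:1 ratio has 2 parts, so with N = 160 the expected counts are:
  polled: 160 × 1/2 = 80
  horned: 160 × 1/2 = 80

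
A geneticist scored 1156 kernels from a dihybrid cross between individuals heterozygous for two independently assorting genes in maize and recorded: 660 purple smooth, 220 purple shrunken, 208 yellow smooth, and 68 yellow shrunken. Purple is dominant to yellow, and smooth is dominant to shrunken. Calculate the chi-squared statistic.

0.798

A dihybrid F₂ with independent assortment and complete dominance at both loci gives a 9:3:3:1 phenotypic ratio.
The 9:3:3:1 ratio has 16 parts, so with N = 1156 the expected counts are:
  purple smooth: 1156 × 9/16 = 650.25
  purple shrunken: 1156 × 3/16 = 216.75
  yellow smooth: 1156 × 3/16 = 216.75
  yellow shrunken: 1156 × 1/16 = 72.25
χ² = Σ (O − E)² / E
  purple smooth: (660 − 650.25)² / 650.25 = 0.1462
  purple shrunken: (220 − 216.75)² / 216.75 = 0.0487
  yellow smooth: (208 − 216.75)² / 216.75 = 0.3532
  yellow shrunken: (68 − 72.25)² / 72.25 = 0.2500
χ² = 0.1462 + 0.0487 + 0.3532 + 0.2500 = 0.7981 ≈ 0.798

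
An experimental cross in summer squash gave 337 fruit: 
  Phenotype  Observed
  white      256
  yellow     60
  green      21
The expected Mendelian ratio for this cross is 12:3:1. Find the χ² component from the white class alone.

0.042

The 12:3:1 ratio has 16 parts, so with N = 337 the expected counts are:
  white: 337 × 12/16 = 252.75
  yellow: 337 × 3/16 = 63.1875
  green: 337 × 1/16 = 21.0625
Contribution of white: (256 − 252.75)² / 252.75 = 0.0418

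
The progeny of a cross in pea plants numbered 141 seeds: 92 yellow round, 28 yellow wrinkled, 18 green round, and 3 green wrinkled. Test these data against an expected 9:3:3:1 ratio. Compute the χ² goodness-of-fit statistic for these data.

8.649

Under the 9:3:3:1 hypothesis (Σ ratio = 16, N = 141):
  yellow round: 141 × 9/16 = 79.3125
  yellow wrinkled: 141 × 3/16 = 26.4375
  green round: 141 × 3/16 = 26.4375
  green wrinkled: 141 × 1/16 = 8.8125
χ² = Σ (O − E)² / E
  yellow round: (92 − 79.3125)² / 79.3125 = 2.0296
  yellow wrinkled: (28 − 26.4375)² / 26.4375 = 0.0923
  green round: (18 − 26.4375)² / 26.4375 = 2.6928
  green wrinkled: (3 − 8.8125)² / 8.8125 = 3.8338
χ² = 2.0296 + 0.0923 + 2.6928 + 3.8338 = 8.6485 ≈ 8.649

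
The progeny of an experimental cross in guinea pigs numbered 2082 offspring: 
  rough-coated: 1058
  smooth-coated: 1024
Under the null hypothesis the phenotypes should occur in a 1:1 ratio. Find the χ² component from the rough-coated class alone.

0.278

The 1:1 ratio has 2 parts, so with N = 2082 the expected counts are:
  rough-coated: 2082 × 1/2 = 1041
  smooth-coated: 2082 × 1/2 = 1041
Contribution of rough-coated: (1058 − 1041)² / 1041 = 0.2776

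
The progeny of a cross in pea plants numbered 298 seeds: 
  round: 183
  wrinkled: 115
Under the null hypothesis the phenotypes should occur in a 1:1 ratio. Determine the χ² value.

Expected counts for N = 298 under a 1:1 ratio (total parts = 2):
  round: 298 × 1/2 = 149
  wrinkled: 298 × 1/2 = 149
χ² = Σ (O − E)² / E
  round: (183 − 149)² / 149 = 7.7584
  wrinkled: (115 − 149)² / 149 = 7.7584
χ² = 7.7584 + 7.7584 = 15.5168 ≈ 15.517

15.517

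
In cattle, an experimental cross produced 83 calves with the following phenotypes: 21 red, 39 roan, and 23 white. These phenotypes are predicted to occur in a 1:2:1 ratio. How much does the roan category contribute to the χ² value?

Total ratio parts = 4. Expected numbers out of 83:
  red: 83 × 1/4 = 20.75
  roan: 83 × 2/4 = 41.5
  white: 83 × 1/4 = 20.75
Contribution of roan: (39 − 41.5)² / 41.5 = 0.1506

0.151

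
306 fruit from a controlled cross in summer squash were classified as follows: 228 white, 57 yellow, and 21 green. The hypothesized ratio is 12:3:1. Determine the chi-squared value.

0.196

Expected counts for N = 306 under a 12:3:1 ratio (total parts = 16):
  white: 306 × 12/16 = 229.5
  yellow: 306 × 3/16 = 57.375
  green: 306 × 1/16 = 19.125
χ² = Σ (O − E)² / E
  white: (228 − 229.5)² / 229.5 = 0.0098
  yellow: (57 − 57.375)² / 57.375 = 0.0025
  green: (21 − 19.125)² / 19.125 = 0.1838
χ² = 0.0098 + 0.0025 + 0.1838 = 0.1961 ≈ 0.196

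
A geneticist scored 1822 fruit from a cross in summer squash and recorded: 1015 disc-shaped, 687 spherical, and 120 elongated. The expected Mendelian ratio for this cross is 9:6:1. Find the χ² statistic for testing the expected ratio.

Expected counts for N = 1822 under a 9:6:1 ratio (total parts = 16):
  disc-shaped: 1822 × 9/16 = 1024.875
  spherical: 1822 × 6/16 = 683.25
  elongated: 1822 × 1/16 = 113.875
χ² = Σ (O − E)² / E
  disc-shaped: (1015 − 1024.875)² / 1024.875 = 0.0951
  spherical: (687 − 683.25)² / 683.25 = 0.0206
  elongated: (120 − 113.875)² / 113.875 = 0.3294
χ² = 0.0951 + 0.0206 + 0.3294 = 0.4451 ≈ 0.445

0.445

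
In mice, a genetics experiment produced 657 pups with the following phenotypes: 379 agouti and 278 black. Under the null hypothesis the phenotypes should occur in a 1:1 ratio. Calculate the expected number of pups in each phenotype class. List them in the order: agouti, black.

328.5, 328.5

Under the 1:1 hypothesis (Σ ratio = 2, N = 657):
  agouti: 657 × 1/2 = 328.5
  black: 657 × 1/2 = 328.5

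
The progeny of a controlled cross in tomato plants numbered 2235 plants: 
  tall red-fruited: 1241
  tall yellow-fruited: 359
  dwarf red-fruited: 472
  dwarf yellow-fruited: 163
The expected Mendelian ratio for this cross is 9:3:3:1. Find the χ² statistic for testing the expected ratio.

The 9:3:3:1 ratio has 16 parts, so with N = 2235 the expected counts are:
  tall red-fruited: 2235 × 9/16 = 1257.1875
  tall yellow-fruited: 2235 × 3/16 = 419.0625
  dwarf red-fruited: 2235 × 3/16 = 419.0625
  dwarf yellow-fruited: 2235 × 1/16 = 139.6875
χ² = Σ (O − E)² / E
  tall red-fruited: (1241 − 1257.1875)² / 1257.1875 = 0.2084
  tall yellow-fruited: (359 − 419.0625)² / 419.0625 = 8.6085
  dwarf red-fruited: (472 − 419.0625)² / 419.0625 = 6.6873
  dwarf yellow-fruited: (163 − 139.6875)² / 139.6875 = 3.8906
χ² = 0.2084 + 8.6085 + 6.6873 + 3.8906 = 19.3948 ≈ 19.395

19.395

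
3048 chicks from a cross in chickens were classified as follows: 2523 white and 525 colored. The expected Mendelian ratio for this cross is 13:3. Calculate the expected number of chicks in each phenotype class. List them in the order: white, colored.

The 13:3 ratio has 16 parts, so with N = 3048 the expected counts are:
  white: 3048 × 13/16 = 2476.5
  colored: 3048 × 3/16 = 571.5

2476.5, 571.5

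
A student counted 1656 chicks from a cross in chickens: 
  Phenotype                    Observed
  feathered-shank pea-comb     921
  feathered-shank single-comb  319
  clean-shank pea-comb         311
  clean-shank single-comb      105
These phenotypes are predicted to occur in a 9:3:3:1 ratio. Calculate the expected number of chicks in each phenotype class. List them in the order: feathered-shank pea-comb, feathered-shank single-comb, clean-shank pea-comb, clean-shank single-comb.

931.5, 310.5, 310.5, 103.5

Under the 9:3:3:1 hypothesis (Σ ratio = 16, N = 1656):
  feathered-shank pea-comb: 1656 × 9/16 = 931.5
  feathered-shank single-comb: 1656 × 3/16 = 310.5
  clean-shank pea-comb: 1656 × 3/16 = 310.5
  clean-shank single-comb: 1656 × 1/16 = 103.5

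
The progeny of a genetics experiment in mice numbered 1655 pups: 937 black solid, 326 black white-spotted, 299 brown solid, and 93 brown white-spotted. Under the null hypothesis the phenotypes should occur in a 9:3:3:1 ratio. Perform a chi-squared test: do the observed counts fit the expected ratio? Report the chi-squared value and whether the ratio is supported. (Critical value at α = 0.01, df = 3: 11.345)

2.298; consistent

Total ratio parts = 16. Expected numbers out of 1655:
  black solid: 1655 × 9/16 = 930.9375
  black white-spotted: 1655 × 3/16 = 310.3125
  brown solid: 1655 × 3/16 = 310.3125
  brown white-spotted: 1655 × 1/16 = 103.4375
χ² = Σ (O − E)² / E
  black solid: (937 − 930.9375)² / 930.9375 = 0.0395
  black white-spotted: (326 − 310.3125)² / 310.3125 = 0.7931
  brown solid: (299 − 310.3125)² / 310.3125 = 0.4124
  brown white-spotted: (93 − 103.4375)² / 103.4375 = 1.0532
χ² = 0.0395 + 0.7931 + 0.4124 + 1.0532 = 2.2982 ≈ 2.298
Degrees of freedom = 4 − 1 = 3; critical value at α = 0.01 is 11.345.
Since 2.298 < 11.345, we fail to reject the null hypothesis — the data are consistent with the 9:3:3:1 ratio.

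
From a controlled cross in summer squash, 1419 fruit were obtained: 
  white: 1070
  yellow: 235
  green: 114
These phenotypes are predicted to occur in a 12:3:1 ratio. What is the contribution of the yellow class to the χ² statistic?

Under the 12:3:1 hypothesis (Σ ratio = 16, N = 1419):
  white: 1419 × 12/16 = 1064.25
  yellow: 1419 × 3/16 = 266.0625
  green: 1419 × 1/16 = 88.6875
Contribution of yellow: (235 − 266.0625)² / 266.0625 = 3.6265

3.627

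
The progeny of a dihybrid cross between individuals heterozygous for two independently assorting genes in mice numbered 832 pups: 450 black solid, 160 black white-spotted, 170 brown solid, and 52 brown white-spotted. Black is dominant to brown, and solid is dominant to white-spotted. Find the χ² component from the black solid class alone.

0.692

A dihybrid F₂ with independent assortment and complete dominance at both loci gives a 9:3:3:1 phenotypic ratio.
The 9:3:3:1 ratio has 16 parts, so with N = 832 the expected counts are:
  black solid: 832 × 9/16 = 468
  black white-spotted: 832 × 3/16 = 156
  brown solid: 832 × 3/16 = 156
  brown white-spotted: 832 × 1/16 = 52
Contribution of black solid: (450 − 468)² / 468 = 0.6923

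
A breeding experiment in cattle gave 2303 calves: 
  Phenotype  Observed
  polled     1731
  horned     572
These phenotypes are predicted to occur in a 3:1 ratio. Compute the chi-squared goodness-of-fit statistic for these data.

0.033

Expected counts for N = 2303 under a 3:1 ratio (total parts = 4):
  polled: 2303 × 3/4 = 1727.25
  horned: 2303 × 1/4 = 575.75
χ² = Σ (O − E)² / E
  polled: (1731 − 1727.25)² / 1727.25 = 0.0081
  horned: (572 − 575.75)² / 575.75 = 0.0244
χ² = 0.0081 + 0.0244 = 0.0325 ≈ 0.033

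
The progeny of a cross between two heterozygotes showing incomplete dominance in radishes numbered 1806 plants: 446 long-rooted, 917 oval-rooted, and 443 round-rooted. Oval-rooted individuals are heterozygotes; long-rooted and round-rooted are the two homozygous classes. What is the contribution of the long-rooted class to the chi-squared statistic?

0.067

With incomplete dominance, a heterozygote × heterozygote cross gives a 1:2:1 phenotypic ratio.
Total ratio parts = 4. Expected numbers out of 1806:
  long-rooted: 1806 × 1/4 = 451.5
  oval-rooted: 1806 × 2/4 = 903
  round-rooted: 1806 × 1/4 = 451.5
Contribution of long-rooted: (446 − 451.5)² / 451.5 = 0.0670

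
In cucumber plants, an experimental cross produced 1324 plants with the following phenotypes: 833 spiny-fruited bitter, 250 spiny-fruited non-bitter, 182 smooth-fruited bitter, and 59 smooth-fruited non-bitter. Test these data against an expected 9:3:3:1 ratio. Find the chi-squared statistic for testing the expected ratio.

34.966

Total ratio parts = 16. Expected numbers out of 1324:
  spiny-fruited bitter: 1324 × 9/16 = 744.75
  spiny-fruited non-bitter: 1324 × 3/16 = 248.25
  smooth-fruited bitter: 1324 × 3/16 = 248.25
  smooth-fruited non-bitter: 1324 × 1/16 = 82.75
χ² = Σ (O − E)² / E
  spiny-fruited bitter: (833 − 744.75)² / 744.75 = 10.4573
  spiny-fruited non-bitter: (250 − 248.25)² / 248.25 = 0.0123
  smooth-fruited bitter: (182 − 248.25)² / 248.25 = 17.6800
  smooth-fruited non-bitter: (59 − 82.75)² / 82.75 = 6.8165
χ² = 10.4573 + 0.0123 + 17.6800 + 6.8165 = 34.9661 ≈ 34.966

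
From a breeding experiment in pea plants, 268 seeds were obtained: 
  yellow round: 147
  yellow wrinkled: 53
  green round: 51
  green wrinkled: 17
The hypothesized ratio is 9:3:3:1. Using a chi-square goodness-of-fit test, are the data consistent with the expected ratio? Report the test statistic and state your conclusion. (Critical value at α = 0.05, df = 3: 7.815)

0.259; consistent

Total ratio parts = 16. Expected numbers out of 268:
  yellow round: 268 × 9/16 = 150.75
  yellow wrinkled: 268 × 3/16 = 50.25
  green round: 268 × 3/16 = 50.25
  green wrinkled: 268 × 1/16 = 16.75
χ² = Σ (O − E)² / E
  yellow round: (147 − 150.75)² / 150.75 = 0.0933
  yellow wrinkled: (53 − 50.25)² / 50.25 = 0.1505
  green round: (51 − 50.25)² / 50.25 = 0.0112
  green wrinkled: (17 − 16.75)² / 16.75 = 0.0037
χ² = 0.0933 + 0.1505 + 0.0112 + 0.0037 = 0.2587 ≈ 0.259
Degrees of freedom = 4 − 1 = 3; critical value at α = 0.05 is 7.815.
Since 0.259 < 7.815, we fail to reject the null hypothesis — the data are consistent with the 9:3:3:1 ratio.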